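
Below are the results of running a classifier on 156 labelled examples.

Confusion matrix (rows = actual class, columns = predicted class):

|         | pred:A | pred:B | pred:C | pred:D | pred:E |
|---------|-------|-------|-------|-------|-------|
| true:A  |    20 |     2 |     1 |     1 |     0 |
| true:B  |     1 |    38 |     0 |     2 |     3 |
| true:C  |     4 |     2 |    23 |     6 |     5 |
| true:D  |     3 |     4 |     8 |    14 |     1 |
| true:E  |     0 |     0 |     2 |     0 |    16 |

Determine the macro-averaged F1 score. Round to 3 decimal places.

0.702

Per-class F1 score (2·TP/(2·TP+FP+FN)):
  A: TP=20, FP=1+4+3+0=8, FN=2+1+1+0=4 → 40/52 = 0.7692
  B: TP=38, FP=2+2+4+0=8, FN=1+0+2+3=6 → 76/90 = 0.8444
  C: TP=23, FP=1+0+8+2=11, FN=4+2+6+5=17 → 46/74 = 0.6216
  D: TP=14, FP=1+2+6+0=9, FN=3+4+8+1=16 → 28/53 = 0.5283
  E: TP=16, FP=0+3+5+1=9, FN=0+0+2+0=2 → 32/43 = 0.7442
Macro-F1 score = mean = (0.7692 + 0.8444 + 0.6216 + 0.5283 + 0.7442) / 5 = 0.702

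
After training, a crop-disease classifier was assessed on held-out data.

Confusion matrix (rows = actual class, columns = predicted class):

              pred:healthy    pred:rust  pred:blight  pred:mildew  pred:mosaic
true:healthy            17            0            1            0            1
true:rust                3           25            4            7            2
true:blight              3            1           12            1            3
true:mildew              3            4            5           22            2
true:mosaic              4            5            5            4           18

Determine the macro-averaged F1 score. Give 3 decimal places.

0.614

Per-class F1 score (2·TP/(2·TP+FP+FN)):
  healthy: TP=17, FP=3+3+3+4=13, FN=0+1+0+1=2 → 34/49 = 0.6939
  rust: TP=25, FP=0+1+4+5=10, FN=3+4+7+2=16 → 50/76 = 0.6579
  blight: TP=12, FP=1+4+5+5=15, FN=3+1+1+3=8 → 24/47 = 0.5106
  mildew: TP=22, FP=0+7+1+4=12, FN=3+4+5+2=14 → 44/70 = 0.6286
  mosaic: TP=18, FP=1+2+3+2=8, FN=4+5+5+4=18 → 36/62 = 0.5806
Macro-F1 score = mean = (0.6939 + 0.6579 + 0.5106 + 0.6286 + 0.5806) / 5 = 0.614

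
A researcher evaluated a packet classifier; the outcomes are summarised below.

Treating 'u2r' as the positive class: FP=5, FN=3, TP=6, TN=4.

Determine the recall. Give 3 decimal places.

0.667

Recall = TP/(TP+FN) = 6/(6+3) = 6/9 = 0.667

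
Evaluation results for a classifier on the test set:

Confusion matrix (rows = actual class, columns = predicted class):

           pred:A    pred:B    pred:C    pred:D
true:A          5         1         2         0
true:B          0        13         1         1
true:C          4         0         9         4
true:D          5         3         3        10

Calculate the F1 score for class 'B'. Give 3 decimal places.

One-vs-rest for 'B': TP = diagonal; FP = other classes predicted 'B'; FN = 'B' predicted as other.
F1 score = 2·TP/(2·TP+FP+FN).
B: TP=13, FP=1+0+3=4, FN=0+1+1=2 → 26/32 = 0.8125

0.813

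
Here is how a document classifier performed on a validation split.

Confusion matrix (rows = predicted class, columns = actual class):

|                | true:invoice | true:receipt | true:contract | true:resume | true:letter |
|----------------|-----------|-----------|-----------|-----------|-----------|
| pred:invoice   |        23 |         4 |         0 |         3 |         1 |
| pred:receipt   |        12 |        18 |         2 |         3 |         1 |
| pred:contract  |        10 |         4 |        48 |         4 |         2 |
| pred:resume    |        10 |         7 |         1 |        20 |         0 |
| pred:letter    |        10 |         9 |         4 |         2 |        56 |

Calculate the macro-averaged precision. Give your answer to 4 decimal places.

0.6331

Per-class precision (TP/(TP+FP)):
  invoice: TP=23, FP=4+0+3+1=8 → 23/31 = 0.74194
  receipt: TP=18, FP=12+2+3+1=18 → 18/36 = 0.50000
  contract: TP=48, FP=10+4+4+2=20 → 48/68 = 0.70588
  resume: TP=20, FP=10+7+1+0=18 → 20/38 = 0.52632
  letter: TP=56, FP=10+9+4+2=25 → 56/81 = 0.69136
Macro-precision = mean = (0.74194 + 0.50000 + 0.70588 + 0.52632 + 0.69136) / 5 = 0.6331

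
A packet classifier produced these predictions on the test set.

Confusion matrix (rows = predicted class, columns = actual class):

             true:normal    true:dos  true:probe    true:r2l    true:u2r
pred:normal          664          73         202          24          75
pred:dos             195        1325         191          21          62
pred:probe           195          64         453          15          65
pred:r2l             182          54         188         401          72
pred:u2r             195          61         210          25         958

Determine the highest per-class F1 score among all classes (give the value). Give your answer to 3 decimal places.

0.786

Per-class F1 score (2·TP/(2·TP+FP+FN)):
  normal: TP=664, FP=73+202+24+75=374, FN=195+195+182+195=767 → 1328/2469 = 0.5379
  dos: TP=1325, FP=195+191+21+62=469, FN=73+64+54+61=252 → 2650/3371 = 0.7861
  probe: TP=453, FP=195+64+15+65=339, FN=202+191+188+210=791 → 906/2036 = 0.4450
  r2l: TP=401, FP=182+54+188+72=496, FN=24+21+15+25=85 → 802/1383 = 0.5799
  u2r: TP=958, FP=195+61+210+25=491, FN=75+62+65+72=274 → 1916/2681 = 0.7147
Highest is class 'dos' with F1 score = 0.786.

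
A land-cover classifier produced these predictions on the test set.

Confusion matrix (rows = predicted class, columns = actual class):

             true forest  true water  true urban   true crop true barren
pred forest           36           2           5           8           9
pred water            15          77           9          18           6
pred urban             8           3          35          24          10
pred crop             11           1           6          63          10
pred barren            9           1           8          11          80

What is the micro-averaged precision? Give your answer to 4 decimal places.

0.6258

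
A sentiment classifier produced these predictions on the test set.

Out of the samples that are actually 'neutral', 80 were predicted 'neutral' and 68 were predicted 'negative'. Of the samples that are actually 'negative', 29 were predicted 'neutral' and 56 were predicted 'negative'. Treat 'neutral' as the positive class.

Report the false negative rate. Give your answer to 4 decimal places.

FNR = FN/(FN+TP) = 68/(68+80) = 0.4595

0.4595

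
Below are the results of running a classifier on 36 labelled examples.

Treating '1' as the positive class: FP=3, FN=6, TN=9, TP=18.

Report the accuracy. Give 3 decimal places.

Accuracy = (TP+TN)/N = (18+9)/36 = 0.750

0.750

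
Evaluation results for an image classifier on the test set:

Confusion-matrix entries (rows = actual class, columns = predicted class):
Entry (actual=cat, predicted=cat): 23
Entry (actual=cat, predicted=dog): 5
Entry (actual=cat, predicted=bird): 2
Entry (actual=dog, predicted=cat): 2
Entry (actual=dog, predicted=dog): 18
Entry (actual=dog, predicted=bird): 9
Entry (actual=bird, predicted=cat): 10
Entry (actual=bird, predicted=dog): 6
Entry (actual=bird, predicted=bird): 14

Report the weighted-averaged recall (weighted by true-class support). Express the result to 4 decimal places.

0.6180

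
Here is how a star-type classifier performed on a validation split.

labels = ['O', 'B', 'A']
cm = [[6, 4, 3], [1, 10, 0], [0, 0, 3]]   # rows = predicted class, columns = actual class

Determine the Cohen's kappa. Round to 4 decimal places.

Observed agreement pₒ = trace/N = 19/27 = 0.70370
Expected agreement pₑ = Σ (rowᵢ·colᵢ)/N² = (7·13 + 14·11 + 6·3)/27² = 0.36077
κ = (pₒ − pₑ)/(1 − pₑ) = (0.70370 − 0.36077)/(1 − 0.36077) = 0.5365

0.5365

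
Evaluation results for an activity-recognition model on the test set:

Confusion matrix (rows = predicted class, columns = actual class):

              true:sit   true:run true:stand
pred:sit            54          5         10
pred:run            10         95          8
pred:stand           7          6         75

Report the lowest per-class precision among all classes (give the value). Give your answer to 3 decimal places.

0.783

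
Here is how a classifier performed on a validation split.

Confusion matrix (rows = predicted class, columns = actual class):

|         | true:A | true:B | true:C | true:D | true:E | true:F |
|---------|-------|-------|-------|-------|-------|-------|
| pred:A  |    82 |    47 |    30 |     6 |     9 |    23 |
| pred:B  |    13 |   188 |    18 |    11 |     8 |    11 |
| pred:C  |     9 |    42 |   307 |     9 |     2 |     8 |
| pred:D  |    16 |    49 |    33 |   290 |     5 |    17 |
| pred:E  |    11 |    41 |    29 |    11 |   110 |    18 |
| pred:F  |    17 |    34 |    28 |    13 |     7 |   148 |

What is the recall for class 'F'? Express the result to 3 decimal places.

Treat 'F' as positive and all other classes as negative.
recall = TP/(TP+FN).
F: TP=148, FN=23+11+8+17+18=77 → 148/225 = 0.6578

0.658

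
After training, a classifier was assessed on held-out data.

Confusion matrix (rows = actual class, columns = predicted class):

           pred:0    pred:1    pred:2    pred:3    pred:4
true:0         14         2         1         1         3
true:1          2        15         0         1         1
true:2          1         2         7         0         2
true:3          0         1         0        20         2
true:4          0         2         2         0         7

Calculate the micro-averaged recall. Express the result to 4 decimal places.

Micro-averaging pools counts across classes: ΣTP=63, ΣFP=23, ΣFN=23.
Micro-recall = TP/(TP+FN) on pooled counts = 0.7326 (equals overall accuracy in single-label multiclass).

0.7326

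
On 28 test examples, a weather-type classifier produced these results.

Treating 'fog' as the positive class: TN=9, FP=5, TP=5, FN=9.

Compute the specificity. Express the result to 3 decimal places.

0.643

Specificity = TN/(TN+FP) = 9/(9+5) = 0.643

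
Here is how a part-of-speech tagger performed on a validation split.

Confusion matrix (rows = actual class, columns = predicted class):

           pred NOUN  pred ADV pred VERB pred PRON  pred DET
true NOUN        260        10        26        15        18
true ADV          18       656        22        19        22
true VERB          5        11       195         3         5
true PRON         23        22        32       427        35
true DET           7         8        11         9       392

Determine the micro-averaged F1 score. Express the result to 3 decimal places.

Micro-averaging pools counts across classes: ΣTP=1930, ΣFP=321, ΣFN=321.
Micro-F1 score = 2·TP/(2·TP+FP+FN) on pooled counts = 0.857 (equals overall accuracy in single-label multiclass).

0.857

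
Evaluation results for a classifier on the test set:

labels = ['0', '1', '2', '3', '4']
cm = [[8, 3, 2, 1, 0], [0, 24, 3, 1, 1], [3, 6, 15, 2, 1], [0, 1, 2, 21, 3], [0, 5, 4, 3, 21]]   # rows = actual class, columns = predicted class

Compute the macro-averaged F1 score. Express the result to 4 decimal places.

Per-class F1 score (2·TP/(2·TP+FP+FN)):
  0: TP=8, FP=0+3+0+0=3, FN=3+2+1+0=6 → 16/25 = 0.64000
  1: TP=24, FP=3+6+1+5=15, FN=0+3+1+1=5 → 48/68 = 0.70588
  2: TP=15, FP=2+3+2+4=11, FN=3+6+2+1=12 → 30/53 = 0.56604
  3: TP=21, FP=1+1+2+3=7, FN=0+1+2+3=6 → 42/55 = 0.76364
  4: TP=21, FP=0+1+1+3=5, FN=0+5+4+3=12 → 42/59 = 0.71186
Macro-F1 score = mean = (0.64000 + 0.70588 + 0.56604 + 0.76364 + 0.71186) / 5 = 0.6775

0.6775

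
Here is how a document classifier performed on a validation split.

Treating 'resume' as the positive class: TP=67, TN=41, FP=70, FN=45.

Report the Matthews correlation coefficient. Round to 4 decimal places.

MCC = (TP·TN − FP·FN) / √((TP+FP)(TP+FN)(TN+FP)(TN+FN))
Numerator = 67·41 − 70·45 = -403
Denominator = √(137·112·111·86) = √146473824 = 12102.6371
MCC = -403 / 12102.6371 = -0.0333

-0.0333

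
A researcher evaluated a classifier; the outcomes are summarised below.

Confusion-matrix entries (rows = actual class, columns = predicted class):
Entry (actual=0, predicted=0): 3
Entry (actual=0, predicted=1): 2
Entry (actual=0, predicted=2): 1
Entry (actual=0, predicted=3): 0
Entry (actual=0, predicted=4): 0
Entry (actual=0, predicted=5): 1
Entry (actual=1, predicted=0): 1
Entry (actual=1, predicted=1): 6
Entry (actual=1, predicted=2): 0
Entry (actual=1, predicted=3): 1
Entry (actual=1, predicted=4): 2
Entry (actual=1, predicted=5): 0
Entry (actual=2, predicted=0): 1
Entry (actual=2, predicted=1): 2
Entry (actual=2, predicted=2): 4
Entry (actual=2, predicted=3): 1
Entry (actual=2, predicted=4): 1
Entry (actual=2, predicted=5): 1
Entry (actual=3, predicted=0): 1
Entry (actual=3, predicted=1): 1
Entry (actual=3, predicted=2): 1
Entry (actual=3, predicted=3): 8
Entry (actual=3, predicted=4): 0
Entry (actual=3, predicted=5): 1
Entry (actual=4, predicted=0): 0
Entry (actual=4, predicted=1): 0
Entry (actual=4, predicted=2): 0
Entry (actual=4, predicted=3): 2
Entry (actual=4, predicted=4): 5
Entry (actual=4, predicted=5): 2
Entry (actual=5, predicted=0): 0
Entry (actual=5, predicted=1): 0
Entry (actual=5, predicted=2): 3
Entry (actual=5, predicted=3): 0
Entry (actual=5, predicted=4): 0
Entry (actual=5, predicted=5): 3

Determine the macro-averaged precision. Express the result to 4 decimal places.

0.5261

Per-class precision (TP/(TP+FP)):
  0: TP=3, FP=1+1+1+0+0=3 → 3/6 = 0.50000
  1: TP=6, FP=2+2+1+0+0=5 → 6/11 = 0.54545
  2: TP=4, FP=1+0+1+0+3=5 → 4/9 = 0.44444
  3: TP=8, FP=0+1+1+2+0=4 → 8/12 = 0.66667
  4: TP=5, FP=0+2+1+0+0=3 → 5/8 = 0.62500
  5: TP=3, FP=1+0+1+1+2=5 → 3/8 = 0.37500
Macro-precision = mean = (0.50000 + 0.54545 + 0.44444 + 0.66667 + 0.62500 + 0.37500) / 6 = 0.5261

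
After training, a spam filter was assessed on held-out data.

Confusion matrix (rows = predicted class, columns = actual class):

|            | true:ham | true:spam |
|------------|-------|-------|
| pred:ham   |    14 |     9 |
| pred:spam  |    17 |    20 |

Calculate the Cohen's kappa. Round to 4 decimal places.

0.1400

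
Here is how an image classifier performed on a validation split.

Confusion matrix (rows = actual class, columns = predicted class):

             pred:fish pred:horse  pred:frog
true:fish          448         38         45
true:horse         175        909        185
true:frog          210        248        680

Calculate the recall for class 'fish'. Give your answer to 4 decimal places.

0.8437

Treat 'fish' as positive and all other classes as negative.
recall = TP/(TP+FN).
fish: TP=448, FN=38+45=83 → 448/531 = 0.84369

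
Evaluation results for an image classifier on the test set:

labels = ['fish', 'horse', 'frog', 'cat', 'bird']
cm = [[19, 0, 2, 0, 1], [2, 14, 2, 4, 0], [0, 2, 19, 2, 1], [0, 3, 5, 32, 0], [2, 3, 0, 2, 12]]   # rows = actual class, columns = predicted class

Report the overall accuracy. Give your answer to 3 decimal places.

0.756

Accuracy = trace / total = (19+14+19+32+12=96) / 127 = 96/127 = 0.756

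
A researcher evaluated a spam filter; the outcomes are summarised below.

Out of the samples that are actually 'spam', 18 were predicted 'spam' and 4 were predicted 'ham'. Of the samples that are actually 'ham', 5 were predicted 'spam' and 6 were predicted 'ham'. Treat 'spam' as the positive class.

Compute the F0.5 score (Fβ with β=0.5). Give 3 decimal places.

Fβ = (1+β²)·TP / ((1+β²)·TP + β²·FN + FP), with β²=1/4
= 1.25·18 / (1.25·18 + 0.25·4 + 5) = 0.789

0.789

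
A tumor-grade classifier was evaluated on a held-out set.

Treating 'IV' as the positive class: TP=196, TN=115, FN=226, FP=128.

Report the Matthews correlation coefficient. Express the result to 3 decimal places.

-0.060

MCC = (TP·TN − FP·FN) / √((TP+FP)(TP+FN)(TN+FP)(TN+FN))
Numerator = 196·115 − 128·226 = -6388
Denominator = √(324·422·243·341) = √11329692264 = 106441.0272
MCC = -6388 / 106441.0272 = -0.060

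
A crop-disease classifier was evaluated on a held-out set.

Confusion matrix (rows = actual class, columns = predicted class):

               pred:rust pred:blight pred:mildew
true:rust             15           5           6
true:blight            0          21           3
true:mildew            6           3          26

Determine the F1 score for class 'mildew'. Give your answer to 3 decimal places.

0.743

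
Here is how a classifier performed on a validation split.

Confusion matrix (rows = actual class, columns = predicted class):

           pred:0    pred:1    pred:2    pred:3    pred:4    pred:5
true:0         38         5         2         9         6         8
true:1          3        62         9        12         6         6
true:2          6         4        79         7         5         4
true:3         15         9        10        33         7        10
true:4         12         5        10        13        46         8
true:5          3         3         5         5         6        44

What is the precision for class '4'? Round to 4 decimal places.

0.6053

precision = TP/(TP+FP).
4: TP=46, FP=6+6+5+7+6=30 → 46/76 = 0.60526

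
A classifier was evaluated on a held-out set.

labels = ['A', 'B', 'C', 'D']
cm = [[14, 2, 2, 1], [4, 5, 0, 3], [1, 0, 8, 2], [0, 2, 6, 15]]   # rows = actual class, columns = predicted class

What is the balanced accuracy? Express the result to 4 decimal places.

0.6332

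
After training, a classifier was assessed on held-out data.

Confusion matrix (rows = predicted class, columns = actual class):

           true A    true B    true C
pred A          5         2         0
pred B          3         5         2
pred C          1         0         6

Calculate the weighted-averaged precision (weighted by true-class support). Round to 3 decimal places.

Per-class precision (TP/(TP+FP)):
  A: TP=5, FP=2+0=2 → 5/7 = 0.7143
  B: TP=5, FP=3+2=5 → 5/10 = 0.5000
  C: TP=6, FP=1+0=1 → 6/7 = 0.8571
Weighted-precision = Σ (supportᵢ/N)·precisionᵢ with N=24: (9/24)·0.7143 + (7/24)·0.5000 + (8/24)·0.8571 = 0.699

0.699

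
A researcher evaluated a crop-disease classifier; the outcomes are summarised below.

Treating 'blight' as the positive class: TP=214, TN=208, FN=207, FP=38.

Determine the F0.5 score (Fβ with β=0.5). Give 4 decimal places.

Fβ = (1+β²)·TP / ((1+β²)·TP + β²·FN + FP), with β²=1/4
= 1.25·214 / (1.25·214 + 0.25·207 + 38) = 0.7488

0.7488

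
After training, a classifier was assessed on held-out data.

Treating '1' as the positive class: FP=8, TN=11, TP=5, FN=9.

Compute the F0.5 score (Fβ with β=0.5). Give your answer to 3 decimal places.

Fβ = (1+β²)·TP / ((1+β²)·TP + β²·FN + FP), with β²=1/4
= 1.25·5 / (1.25·5 + 0.25·9 + 8) = 0.379

0.379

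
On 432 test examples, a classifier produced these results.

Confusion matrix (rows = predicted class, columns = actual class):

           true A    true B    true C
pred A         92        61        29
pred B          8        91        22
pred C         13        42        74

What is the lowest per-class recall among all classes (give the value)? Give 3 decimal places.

Per-class recall (TP/(TP+FN)):
  A: TP=92, FN=8+13=21 → 92/113 = 0.8142
  B: TP=91, FN=61+42=103 → 91/194 = 0.4691
  C: TP=74, FN=29+22=51 → 74/125 = 0.5920
Lowest is class 'B' with recall = 0.469.

0.469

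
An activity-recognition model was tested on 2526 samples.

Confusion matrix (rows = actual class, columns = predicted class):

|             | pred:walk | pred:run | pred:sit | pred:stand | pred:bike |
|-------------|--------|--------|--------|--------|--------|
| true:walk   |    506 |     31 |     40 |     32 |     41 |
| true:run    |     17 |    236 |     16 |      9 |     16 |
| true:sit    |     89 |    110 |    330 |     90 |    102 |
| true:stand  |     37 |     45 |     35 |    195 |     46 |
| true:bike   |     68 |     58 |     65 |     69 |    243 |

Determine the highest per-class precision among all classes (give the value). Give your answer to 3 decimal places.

0.706

Per-class precision (TP/(TP+FP)):
  walk: TP=506, FP=17+89+37+68=211 → 506/717 = 0.7057
  run: TP=236, FP=31+110+45+58=244 → 236/480 = 0.4917
  sit: TP=330, FP=40+16+35+65=156 → 330/486 = 0.6790
  stand: TP=195, FP=32+9+90+69=200 → 195/395 = 0.4937
  bike: TP=243, FP=41+16+102+46=205 → 243/448 = 0.5424
Highest is class 'walk' with precision = 0.706.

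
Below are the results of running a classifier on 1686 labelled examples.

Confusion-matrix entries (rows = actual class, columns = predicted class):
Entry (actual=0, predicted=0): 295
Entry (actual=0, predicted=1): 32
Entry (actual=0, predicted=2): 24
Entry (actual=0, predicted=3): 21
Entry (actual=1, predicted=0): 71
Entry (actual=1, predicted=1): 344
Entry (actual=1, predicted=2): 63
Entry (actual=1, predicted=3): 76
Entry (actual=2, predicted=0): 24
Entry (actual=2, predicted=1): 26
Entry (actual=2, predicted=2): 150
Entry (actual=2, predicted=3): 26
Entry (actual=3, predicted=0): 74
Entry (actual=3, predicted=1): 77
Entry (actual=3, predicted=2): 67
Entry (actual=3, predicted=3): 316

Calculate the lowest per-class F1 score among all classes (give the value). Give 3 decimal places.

0.566

Per-class F1 score (2·TP/(2·TP+FP+FN)):
  0: TP=295, FP=71+24+74=169, FN=32+24+21=77 → 590/836 = 0.7057
  1: TP=344, FP=32+26+77=135, FN=71+63+76=210 → 688/1033 = 0.6660
  2: TP=150, FP=24+63+67=154, FN=24+26+26=76 → 300/530 = 0.5660
  3: TP=316, FP=21+76+26=123, FN=74+77+67=218 → 632/973 = 0.6495
Lowest is class '2' with F1 score = 0.566.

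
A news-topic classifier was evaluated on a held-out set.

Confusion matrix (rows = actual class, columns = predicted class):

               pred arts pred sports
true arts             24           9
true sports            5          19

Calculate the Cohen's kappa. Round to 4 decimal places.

Observed agreement pₒ = trace/N = 43/57 = 0.75439
Expected agreement pₑ = Σ (rowᵢ·colᵢ)/N² = (33·29 + 24·28)/57² = 0.50139
κ = (pₒ − pₑ)/(1 − pₑ) = (0.75439 − 0.50139)/(1 − 0.50139) = 0.5074

0.5074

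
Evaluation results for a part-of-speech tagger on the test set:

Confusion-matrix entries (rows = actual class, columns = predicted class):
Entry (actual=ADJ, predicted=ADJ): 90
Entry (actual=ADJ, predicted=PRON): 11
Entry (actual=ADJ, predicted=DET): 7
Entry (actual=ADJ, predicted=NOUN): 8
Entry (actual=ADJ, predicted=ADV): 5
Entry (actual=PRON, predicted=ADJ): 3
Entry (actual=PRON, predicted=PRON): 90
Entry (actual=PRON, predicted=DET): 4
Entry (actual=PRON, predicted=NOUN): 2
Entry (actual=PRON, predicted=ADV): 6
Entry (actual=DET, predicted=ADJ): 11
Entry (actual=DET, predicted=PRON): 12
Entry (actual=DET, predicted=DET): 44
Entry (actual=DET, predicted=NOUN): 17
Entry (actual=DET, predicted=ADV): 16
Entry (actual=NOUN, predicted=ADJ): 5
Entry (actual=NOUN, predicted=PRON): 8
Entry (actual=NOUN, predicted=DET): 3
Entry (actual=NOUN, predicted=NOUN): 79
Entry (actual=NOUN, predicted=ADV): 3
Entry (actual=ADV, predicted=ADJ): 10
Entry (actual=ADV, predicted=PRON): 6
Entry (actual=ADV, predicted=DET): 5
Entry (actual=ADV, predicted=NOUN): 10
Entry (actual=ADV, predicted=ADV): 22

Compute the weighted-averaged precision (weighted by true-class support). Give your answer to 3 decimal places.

0.681

Per-class precision (TP/(TP+FP)):
  ADJ: TP=90, FP=3+11+5+10=29 → 90/119 = 0.7563
  PRON: TP=90, FP=11+12+8+6=37 → 90/127 = 0.7087
  DET: TP=44, FP=7+4+3+5=19 → 44/63 = 0.6984
  NOUN: TP=79, FP=8+2+17+10=37 → 79/116 = 0.6810
  ADV: TP=22, FP=5+6+16+3=30 → 22/52 = 0.4231
Weighted-precision = Σ (supportᵢ/N)·precisionᵢ with N=477: (121/477)·0.7563 + (105/477)·0.7087 + (100/477)·0.6984 + (98/477)·0.6810 + (53/477)·0.4231 = 0.681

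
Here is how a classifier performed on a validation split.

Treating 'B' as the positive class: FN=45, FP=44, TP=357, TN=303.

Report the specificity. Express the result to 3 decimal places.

0.873

Specificity = TN/(TN+FP) = 303/(303+44) = 0.873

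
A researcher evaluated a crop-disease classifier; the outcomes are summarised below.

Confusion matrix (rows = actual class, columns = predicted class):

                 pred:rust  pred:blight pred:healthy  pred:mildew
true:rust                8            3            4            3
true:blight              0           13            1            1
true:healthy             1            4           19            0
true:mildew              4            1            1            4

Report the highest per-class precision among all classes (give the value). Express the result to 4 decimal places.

Per-class precision (TP/(TP+FP)):
  rust: TP=8, FP=0+1+4=5 → 8/13 = 0.61538
  blight: TP=13, FP=3+4+1=8 → 13/21 = 0.61905
  healthy: TP=19, FP=4+1+1=6 → 19/25 = 0.76000
  mildew: TP=4, FP=3+1+0=4 → 4/8 = 0.50000
Highest is class 'healthy' with precision = 0.7600.

0.7600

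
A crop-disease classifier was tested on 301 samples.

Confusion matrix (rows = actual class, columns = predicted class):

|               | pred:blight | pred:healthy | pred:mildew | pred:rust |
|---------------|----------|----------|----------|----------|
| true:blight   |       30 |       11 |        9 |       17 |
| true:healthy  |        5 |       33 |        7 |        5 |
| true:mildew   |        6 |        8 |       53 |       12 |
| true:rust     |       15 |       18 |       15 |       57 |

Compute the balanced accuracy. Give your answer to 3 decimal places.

0.580

Balanced accuracy = mean of per-class recall.
  blight: recall = 30/67 = 0.4478
  healthy: recall = 33/50 = 0.6600
  mildew: recall = 53/79 = 0.6709
  rust: recall = 57/105 = 0.5429
Mean = (0.4478 + 0.6600 + 0.6709 + 0.5429) / 4 = 0.580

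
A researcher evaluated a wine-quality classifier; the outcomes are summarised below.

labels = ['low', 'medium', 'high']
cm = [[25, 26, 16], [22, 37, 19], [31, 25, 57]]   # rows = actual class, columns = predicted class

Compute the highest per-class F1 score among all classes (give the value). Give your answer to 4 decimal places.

0.5561

Per-class F1 score (2·TP/(2·TP+FP+FN)):
  low: TP=25, FP=22+31=53, FN=26+16=42 → 50/145 = 0.34483
  medium: TP=37, FP=26+25=51, FN=22+19=41 → 74/166 = 0.44578
  high: TP=57, FP=16+19=35, FN=31+25=56 → 114/205 = 0.55610
Highest is class 'high' with F1 score = 0.5561.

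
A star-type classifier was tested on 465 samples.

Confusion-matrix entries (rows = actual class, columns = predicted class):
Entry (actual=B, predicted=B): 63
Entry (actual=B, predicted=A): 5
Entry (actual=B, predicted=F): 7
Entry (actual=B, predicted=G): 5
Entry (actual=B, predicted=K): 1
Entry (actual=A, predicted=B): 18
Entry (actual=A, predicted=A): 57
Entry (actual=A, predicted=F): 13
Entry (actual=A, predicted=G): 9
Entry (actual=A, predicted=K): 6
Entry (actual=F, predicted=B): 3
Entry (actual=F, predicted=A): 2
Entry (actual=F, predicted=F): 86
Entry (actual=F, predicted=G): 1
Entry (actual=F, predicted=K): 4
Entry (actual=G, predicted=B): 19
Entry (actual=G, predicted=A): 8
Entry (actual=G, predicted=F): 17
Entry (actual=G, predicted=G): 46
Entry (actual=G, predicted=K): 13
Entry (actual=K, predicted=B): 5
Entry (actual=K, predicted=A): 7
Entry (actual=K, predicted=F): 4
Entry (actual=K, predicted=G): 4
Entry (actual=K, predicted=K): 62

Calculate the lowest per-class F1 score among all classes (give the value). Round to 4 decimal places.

Per-class F1 score (2·TP/(2·TP+FP+FN)):
  B: TP=63, FP=18+3+19+5=45, FN=5+7+5+1=18 → 126/189 = 0.66667
  A: TP=57, FP=5+2+8+7=22, FN=18+13+9+6=46 → 114/182 = 0.62637
  F: TP=86, FP=7+13+17+4=41, FN=3+2+1+4=10 → 172/223 = 0.77130
  G: TP=46, FP=5+9+1+4=19, FN=19+8+17+13=57 → 92/168 = 0.54762
  K: TP=62, FP=1+6+4+13=24, FN=5+7+4+4=20 → 124/168 = 0.73810
Lowest is class 'G' with F1 score = 0.5476.

0.5476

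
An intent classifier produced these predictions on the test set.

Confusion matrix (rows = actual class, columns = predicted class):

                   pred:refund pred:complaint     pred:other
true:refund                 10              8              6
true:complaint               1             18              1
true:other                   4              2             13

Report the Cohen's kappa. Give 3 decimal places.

Observed agreement pₒ = trace/N = 41/63 = 0.6508
Expected agreement pₑ = Σ (rowᵢ·colᵢ)/N² = (24·15 + 20·28 + 19·20)/63² = 0.3275
κ = (pₒ − pₑ)/(1 − pₑ) = (0.6508 − 0.3275)/(1 − 0.3275) = 0.481

0.481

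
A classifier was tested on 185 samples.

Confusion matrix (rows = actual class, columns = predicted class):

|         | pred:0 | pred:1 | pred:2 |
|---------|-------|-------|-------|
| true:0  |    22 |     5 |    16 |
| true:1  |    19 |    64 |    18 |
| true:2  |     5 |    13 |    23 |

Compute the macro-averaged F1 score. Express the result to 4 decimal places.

Per-class F1 score (2·TP/(2·TP+FP+FN)):
  0: TP=22, FP=19+5=24, FN=5+16=21 → 44/89 = 0.49438
  1: TP=64, FP=5+13=18, FN=19+18=37 → 128/183 = 0.69945
  2: TP=23, FP=16+18=34, FN=5+13=18 → 46/98 = 0.46939
Macro-F1 score = mean = (0.49438 + 0.69945 + 0.46939) / 3 = 0.5544

0.5544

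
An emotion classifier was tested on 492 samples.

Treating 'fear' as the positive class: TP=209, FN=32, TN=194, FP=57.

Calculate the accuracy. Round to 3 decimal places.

0.819

Accuracy = (TP+TN)/N = (209+194)/492 = 0.819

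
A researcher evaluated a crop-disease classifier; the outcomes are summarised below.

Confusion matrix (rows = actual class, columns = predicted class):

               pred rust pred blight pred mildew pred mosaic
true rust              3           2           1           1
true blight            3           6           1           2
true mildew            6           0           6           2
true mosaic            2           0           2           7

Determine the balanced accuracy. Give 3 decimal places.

Balanced accuracy = mean of per-class recall.
  rust: recall = 3/7 = 0.4286
  blight: recall = 6/12 = 0.5000
  mildew: recall = 6/14 = 0.4286
  mosaic: recall = 7/11 = 0.6364
Mean = (0.4286 + 0.5000 + 0.4286 + 0.6364) / 4 = 0.498

0.498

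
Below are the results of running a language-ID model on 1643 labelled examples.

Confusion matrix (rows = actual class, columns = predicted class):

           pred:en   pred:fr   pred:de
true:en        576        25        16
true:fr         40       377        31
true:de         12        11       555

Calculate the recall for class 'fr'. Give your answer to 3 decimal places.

0.842

Take TP from the diagonal, FP from the rest of the 'fr' prediction marginal, FN from the rest of the 'fr' actual marginal.
recall = TP/(TP+FN).
fr: TP=377, FN=40+31=71 → 377/448 = 0.8415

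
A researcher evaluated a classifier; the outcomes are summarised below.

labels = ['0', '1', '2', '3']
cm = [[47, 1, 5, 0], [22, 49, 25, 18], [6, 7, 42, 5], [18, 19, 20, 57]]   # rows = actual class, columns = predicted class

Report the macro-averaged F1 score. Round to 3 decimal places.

Per-class F1 score (2·TP/(2·TP+FP+FN)):
  0: TP=47, FP=22+6+18=46, FN=1+5+0=6 → 94/146 = 0.6438
  1: TP=49, FP=1+7+19=27, FN=22+25+18=65 → 98/190 = 0.5158
  2: TP=42, FP=5+25+20=50, FN=6+7+5=18 → 84/152 = 0.5526
  3: TP=57, FP=0+18+5=23, FN=18+19+20=57 → 114/194 = 0.5876
Macro-F1 score = mean = (0.6438 + 0.5158 + 0.5526 + 0.5876) / 4 = 0.575

0.575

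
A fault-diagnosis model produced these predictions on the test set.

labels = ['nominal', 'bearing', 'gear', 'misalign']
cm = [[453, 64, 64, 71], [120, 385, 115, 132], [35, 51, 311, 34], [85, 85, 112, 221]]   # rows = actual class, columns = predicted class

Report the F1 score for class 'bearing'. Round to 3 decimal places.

0.576

Treat 'bearing' as positive and all other classes as negative.
F1 score = 2·TP/(2·TP+FP+FN).
bearing: TP=385, FP=64+51+85=200, FN=120+115+132=367 → 770/1337 = 0.5759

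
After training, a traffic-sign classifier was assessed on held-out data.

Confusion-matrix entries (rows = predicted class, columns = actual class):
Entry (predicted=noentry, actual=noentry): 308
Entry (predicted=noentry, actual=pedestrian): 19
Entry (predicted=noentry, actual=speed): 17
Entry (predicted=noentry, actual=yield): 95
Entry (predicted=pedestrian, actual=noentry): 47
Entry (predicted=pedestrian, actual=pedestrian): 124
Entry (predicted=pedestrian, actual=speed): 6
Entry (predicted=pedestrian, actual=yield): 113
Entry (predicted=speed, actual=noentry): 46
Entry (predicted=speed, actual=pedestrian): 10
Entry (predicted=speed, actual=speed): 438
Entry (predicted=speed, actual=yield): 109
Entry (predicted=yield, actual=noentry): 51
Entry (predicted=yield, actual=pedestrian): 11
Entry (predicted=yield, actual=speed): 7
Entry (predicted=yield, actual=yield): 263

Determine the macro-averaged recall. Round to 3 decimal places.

0.707

Per-class recall (TP/(TP+FN)):
  noentry: TP=308, FN=47+46+51=144 → 308/452 = 0.6814
  pedestrian: TP=124, FN=19+10+11=40 → 124/164 = 0.7561
  speed: TP=438, FN=17+6+7=30 → 438/468 = 0.9359
  yield: TP=263, FN=95+113+109=317 → 263/580 = 0.4534
Macro-recall = mean = (0.6814 + 0.7561 + 0.9359 + 0.4534) / 4 = 0.707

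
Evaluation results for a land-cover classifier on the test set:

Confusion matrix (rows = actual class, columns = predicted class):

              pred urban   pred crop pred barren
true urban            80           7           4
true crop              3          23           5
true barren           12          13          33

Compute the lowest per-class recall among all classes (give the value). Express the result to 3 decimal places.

Per-class recall (TP/(TP+FN)):
  urban: TP=80, FN=7+4=11 → 80/91 = 0.8791
  crop: TP=23, FN=3+5=8 → 23/31 = 0.7419
  barren: TP=33, FN=12+13=25 → 33/58 = 0.5690
Lowest is class 'barren' with recall = 0.569.

0.569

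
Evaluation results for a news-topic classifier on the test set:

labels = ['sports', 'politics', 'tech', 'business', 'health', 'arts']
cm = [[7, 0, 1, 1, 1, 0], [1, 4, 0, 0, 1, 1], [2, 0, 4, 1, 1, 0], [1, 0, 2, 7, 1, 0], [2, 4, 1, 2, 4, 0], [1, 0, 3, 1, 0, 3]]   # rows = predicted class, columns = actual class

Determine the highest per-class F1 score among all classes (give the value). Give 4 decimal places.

Per-class F1 score (2·TP/(2·TP+FP+FN)):
  sports: TP=7, FP=0+1+1+1+0=3, FN=1+2+1+2+1=7 → 14/24 = 0.58333
  politics: TP=4, FP=1+0+0+1+1=3, FN=0+0+0+4+0=4 → 8/15 = 0.53333
  tech: TP=4, FP=2+0+1+1+0=4, FN=1+0+2+1+3=7 → 8/19 = 0.42105
  business: TP=7, FP=1+0+2+1+0=4, FN=1+0+1+2+1=5 → 14/23 = 0.60870
  health: TP=4, FP=2+4+1+2+0=9, FN=1+1+1+1+0=4 → 8/21 = 0.38095
  arts: TP=3, FP=1+0+3+1+0=5, FN=0+1+0+0+0=1 → 6/12 = 0.50000
Highest is class 'business' with F1 score = 0.6087.

0.6087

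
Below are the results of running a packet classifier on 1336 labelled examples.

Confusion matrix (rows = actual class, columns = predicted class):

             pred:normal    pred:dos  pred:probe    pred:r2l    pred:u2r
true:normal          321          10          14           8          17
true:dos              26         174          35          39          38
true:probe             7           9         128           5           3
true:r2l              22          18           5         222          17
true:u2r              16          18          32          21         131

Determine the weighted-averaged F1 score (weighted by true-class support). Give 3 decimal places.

0.727

Per-class F1 score (2·TP/(2·TP+FP+FN)):
  normal: TP=321, FP=26+7+22+16=71, FN=10+14+8+17=49 → 642/762 = 0.8425
  dos: TP=174, FP=10+9+18+18=55, FN=26+35+39+38=138 → 348/541 = 0.6433
  probe: TP=128, FP=14+35+5+32=86, FN=7+9+5+3=24 → 256/366 = 0.6995
  r2l: TP=222, FP=8+39+5+21=73, FN=22+18+5+17=62 → 444/579 = 0.7668
  u2r: TP=131, FP=17+38+3+17=75, FN=16+18+32+21=87 → 262/424 = 0.6179
Weighted-F1 score = Σ (supportᵢ/N)·F1 scoreᵢ with N=1336: (370/1336)·0.8425 + (312/1336)·0.6433 + (152/1336)·0.6995 + (284/1336)·0.7668 + (218/1336)·0.6179 = 0.727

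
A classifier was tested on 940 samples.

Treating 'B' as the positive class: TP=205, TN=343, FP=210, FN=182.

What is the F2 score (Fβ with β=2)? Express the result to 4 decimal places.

0.5222

Fβ = (1+β²)·TP / ((1+β²)·TP + β²·FN + FP), with β²=4
= 5·205 / (5·205 + 4·182 + 210) = 0.5222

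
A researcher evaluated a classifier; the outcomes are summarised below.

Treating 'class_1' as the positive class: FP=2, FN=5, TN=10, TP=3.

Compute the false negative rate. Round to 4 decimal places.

FNR = FN/(FN+TP) = 5/(5+3) = 0.6250

0.6250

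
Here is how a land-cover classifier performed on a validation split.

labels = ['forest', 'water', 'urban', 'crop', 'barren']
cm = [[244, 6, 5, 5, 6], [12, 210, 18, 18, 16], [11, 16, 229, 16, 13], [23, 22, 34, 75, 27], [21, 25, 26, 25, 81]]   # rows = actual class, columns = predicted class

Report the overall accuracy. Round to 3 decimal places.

Accuracy = trace / total = (244+210+229+75+81=839) / 1184 = 839/1184 = 0.709

0.709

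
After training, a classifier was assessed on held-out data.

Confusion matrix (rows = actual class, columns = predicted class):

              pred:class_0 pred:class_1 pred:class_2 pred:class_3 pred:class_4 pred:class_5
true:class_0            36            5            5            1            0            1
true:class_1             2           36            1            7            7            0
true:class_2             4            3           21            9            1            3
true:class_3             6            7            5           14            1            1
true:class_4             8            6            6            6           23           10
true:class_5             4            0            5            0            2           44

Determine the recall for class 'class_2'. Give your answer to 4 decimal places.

One-vs-rest for 'class_2': TP = diagonal; FP = other classes predicted 'class_2'; FN = 'class_2' predicted as other.
recall = TP/(TP+FN).
class_2: TP=21, FN=4+3+9+1+3=20 → 21/41 = 0.51220

0.5122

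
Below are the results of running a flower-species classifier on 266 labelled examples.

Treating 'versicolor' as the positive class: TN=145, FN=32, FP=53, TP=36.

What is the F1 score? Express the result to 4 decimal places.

0.4586

Precision = TP/(TP+FP) = 36/89 = 0.4045
Recall = TP/(TP+FN) = 36/68 = 0.5294
F1 = 2·TP/(2·TP+FP+FN) = 72/157 = 0.4586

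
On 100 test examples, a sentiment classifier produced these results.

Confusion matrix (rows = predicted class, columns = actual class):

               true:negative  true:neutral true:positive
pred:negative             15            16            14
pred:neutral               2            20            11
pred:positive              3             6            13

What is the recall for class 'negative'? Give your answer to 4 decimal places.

Take TP from the diagonal, FP from the rest of the 'negative' prediction marginal, FN from the rest of the 'negative' actual marginal.
recall = TP/(TP+FN).
negative: TP=15, FN=2+3=5 → 15/20 = 0.75000

0.7500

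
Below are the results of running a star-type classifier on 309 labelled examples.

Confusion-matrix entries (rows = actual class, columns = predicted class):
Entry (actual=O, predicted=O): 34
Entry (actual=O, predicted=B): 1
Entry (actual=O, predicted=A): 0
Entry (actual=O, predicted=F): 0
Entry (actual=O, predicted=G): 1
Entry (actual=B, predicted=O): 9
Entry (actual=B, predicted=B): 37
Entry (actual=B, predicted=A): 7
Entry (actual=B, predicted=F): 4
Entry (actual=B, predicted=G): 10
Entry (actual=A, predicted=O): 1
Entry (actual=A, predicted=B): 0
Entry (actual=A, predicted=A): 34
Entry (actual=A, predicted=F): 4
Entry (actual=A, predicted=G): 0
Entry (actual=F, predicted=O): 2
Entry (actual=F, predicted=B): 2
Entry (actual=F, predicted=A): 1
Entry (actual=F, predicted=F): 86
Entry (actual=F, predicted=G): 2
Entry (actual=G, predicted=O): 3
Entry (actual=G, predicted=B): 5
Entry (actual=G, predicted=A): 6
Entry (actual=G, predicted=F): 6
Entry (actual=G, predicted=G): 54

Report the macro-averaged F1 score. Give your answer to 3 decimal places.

Per-class F1 score (2·TP/(2·TP+FP+FN)):
  O: TP=34, FP=9+1+2+3=15, FN=1+0+0+1=2 → 68/85 = 0.8000
  B: TP=37, FP=1+0+2+5=8, FN=9+7+4+10=30 → 74/112 = 0.6607
  A: TP=34, FP=0+7+1+6=14, FN=1+0+4+0=5 → 68/87 = 0.7816
  F: TP=86, FP=0+4+4+6=14, FN=2+2+1+2=7 → 172/193 = 0.8912
  G: TP=54, FP=1+10+0+2=13, FN=3+5+6+6=20 → 108/141 = 0.7660
Macro-F1 score = mean = (0.8000 + 0.6607 + 0.7816 + 0.8912 + 0.7660) / 5 = 0.780

0.780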